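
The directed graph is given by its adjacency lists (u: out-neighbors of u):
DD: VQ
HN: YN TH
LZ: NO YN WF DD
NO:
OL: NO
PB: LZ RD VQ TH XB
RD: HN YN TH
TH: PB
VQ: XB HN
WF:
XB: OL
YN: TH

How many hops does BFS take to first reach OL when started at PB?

2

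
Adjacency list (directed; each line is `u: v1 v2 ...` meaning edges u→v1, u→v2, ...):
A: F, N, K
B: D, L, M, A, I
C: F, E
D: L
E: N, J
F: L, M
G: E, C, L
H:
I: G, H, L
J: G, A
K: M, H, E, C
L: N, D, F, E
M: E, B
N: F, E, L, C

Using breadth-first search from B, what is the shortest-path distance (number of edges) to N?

Level 0: B
Level 1: A, D, I, L, M
Level 2: E, F, G, H, K, N
Level 3: C, J
N first appears at level 2.

2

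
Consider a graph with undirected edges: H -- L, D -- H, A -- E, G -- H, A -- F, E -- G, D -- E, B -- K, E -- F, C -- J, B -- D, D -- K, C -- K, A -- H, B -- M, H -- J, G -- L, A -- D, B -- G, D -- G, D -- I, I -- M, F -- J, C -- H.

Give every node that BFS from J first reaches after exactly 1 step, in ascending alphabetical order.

C, F, H

Level 0: J
Level 1: C, F, H
Level 2: A, D, E, G, K, L
Level 3: B, I
Level 4: M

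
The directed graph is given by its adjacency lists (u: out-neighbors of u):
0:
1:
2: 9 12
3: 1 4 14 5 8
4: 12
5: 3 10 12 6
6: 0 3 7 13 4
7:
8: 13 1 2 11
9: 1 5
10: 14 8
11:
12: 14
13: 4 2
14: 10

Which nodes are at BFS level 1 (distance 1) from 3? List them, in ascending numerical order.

1, 4, 5, 8, 14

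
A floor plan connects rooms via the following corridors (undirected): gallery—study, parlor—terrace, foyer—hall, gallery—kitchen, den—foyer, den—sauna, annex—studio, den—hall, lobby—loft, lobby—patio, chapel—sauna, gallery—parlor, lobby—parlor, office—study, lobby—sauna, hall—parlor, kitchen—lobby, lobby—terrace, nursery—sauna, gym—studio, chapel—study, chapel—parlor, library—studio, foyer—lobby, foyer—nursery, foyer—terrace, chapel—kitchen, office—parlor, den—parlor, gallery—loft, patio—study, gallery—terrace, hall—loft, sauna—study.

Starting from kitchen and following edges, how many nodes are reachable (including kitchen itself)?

BFS from kitchen visits: kitchen, chapel, gallery, lobby, parlor, sauna, study, loft, terrace, foyer, patio, den, hall, office, nursery
Reachable nodes: 15 of 19 total.

15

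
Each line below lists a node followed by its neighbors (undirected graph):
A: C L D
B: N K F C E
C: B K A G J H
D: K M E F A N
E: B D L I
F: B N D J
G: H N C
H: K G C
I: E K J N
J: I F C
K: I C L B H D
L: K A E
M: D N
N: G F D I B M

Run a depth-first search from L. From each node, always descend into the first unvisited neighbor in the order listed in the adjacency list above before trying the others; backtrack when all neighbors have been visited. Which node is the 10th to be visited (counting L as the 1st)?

A

Visit L
L → K
K → I
I → E
E → B
B → N
N → G
G → H
H → C
C → A
A → D
D → M
D → F
F → J

Visit order: L, K, I, E, B, N, G, H, C, A, D, M, F, J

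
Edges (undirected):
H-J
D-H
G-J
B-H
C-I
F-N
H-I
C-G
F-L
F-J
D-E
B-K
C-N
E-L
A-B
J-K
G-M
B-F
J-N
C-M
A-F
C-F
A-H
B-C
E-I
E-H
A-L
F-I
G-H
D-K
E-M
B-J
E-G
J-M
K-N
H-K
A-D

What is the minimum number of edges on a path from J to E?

2

Level 0: J
Level 1: B, F, G, H, K, M, N
Level 2: A, C, D, E, I, L
E first appears at level 2.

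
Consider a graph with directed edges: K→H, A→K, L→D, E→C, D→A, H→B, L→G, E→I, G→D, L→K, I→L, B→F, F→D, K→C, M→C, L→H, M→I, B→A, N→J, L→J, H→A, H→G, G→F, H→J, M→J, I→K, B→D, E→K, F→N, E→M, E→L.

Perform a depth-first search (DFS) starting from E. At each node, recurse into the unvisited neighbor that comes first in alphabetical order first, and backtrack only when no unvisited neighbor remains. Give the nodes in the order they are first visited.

E -> C -> I -> K -> H -> A -> B -> D -> F -> N -> J -> G -> L -> M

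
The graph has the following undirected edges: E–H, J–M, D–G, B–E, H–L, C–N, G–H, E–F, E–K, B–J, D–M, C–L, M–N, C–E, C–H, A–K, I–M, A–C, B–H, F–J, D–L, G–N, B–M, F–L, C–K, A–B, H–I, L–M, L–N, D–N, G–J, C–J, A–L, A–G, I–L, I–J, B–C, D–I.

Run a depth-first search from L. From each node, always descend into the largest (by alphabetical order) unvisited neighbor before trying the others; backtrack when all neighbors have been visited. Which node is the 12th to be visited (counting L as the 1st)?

Visit L
L → N
N → M
M → J
J → I
I → H
H → G
G → D
G → A
A → K
K → E
E → F
E → C
C → B

Visit order: L, N, M, J, I, H, G, D, A, K, E, F, C, B

F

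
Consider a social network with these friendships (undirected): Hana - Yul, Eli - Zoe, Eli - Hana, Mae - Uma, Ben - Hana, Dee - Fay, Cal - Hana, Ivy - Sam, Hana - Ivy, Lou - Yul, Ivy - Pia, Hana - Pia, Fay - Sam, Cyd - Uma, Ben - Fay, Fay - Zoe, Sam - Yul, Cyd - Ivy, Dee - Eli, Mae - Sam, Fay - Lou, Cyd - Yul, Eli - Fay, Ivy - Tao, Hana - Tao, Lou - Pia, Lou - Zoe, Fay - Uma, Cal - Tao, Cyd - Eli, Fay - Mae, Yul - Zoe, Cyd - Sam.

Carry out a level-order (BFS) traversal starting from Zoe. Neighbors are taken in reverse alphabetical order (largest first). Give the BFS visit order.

Zoe -> Yul -> Lou -> Fay -> Eli -> Sam -> Hana -> Cyd -> Pia -> Uma -> Mae -> Dee -> Ben -> Ivy -> Tao -> Cal

Visit Zoe; enqueue Yul, Lou, Fay, Eli → queue [Yul, Lou, Fay, Eli]
Visit Yul; enqueue Sam, Hana, Cyd → queue [Lou, Fay, Eli, Sam, Hana, Cyd]
Visit Lou; enqueue Pia → queue [Fay, Eli, Sam, Hana, Cyd, Pia]
Visit Fay; enqueue Uma, Mae, Dee, Ben → queue [Eli, Sam, Hana, Cyd, Pia, Uma, Mae, Dee, Ben]
Visit Eli → queue [Sam, Hana, Cyd, Pia, Uma, Mae, Dee, Ben]
Visit Sam; enqueue Ivy → queue [Hana, Cyd, Pia, Uma, Mae, Dee, Ben, Ivy]
Visit Hana; enqueue Tao, Cal → queue [Cyd, Pia, Uma, Mae, Dee, Ben, Ivy, Tao, Cal]
Visit Cyd → queue [Pia, Uma, Mae, Dee, Ben, Ivy, Tao, Cal]
Visit Pia → queue [Uma, Mae, Dee, Ben, Ivy, Tao, Cal]
Visit Uma → queue [Mae, Dee, Ben, Ivy, Tao, Cal]
Visit Mae → queue [Dee, Ben, Ivy, Tao, Cal]
Visit Dee → queue [Ben, Ivy, Tao, Cal]
Visit Ben → queue [Ivy, Tao, Cal]
Visit Ivy → queue [Tao, Cal]
Visit Tao → queue [Cal]
Visit Cal → queue []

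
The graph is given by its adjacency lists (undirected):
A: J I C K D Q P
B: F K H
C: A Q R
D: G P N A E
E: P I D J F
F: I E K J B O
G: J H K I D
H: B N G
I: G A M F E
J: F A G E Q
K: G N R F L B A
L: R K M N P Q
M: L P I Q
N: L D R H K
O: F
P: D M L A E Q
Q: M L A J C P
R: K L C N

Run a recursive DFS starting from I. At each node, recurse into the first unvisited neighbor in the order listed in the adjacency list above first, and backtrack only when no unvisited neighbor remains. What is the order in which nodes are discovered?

Visit I
I → G
G → J
J → F
F → E
E → P
P → D
D → N
N → L
L → R
R → K
K → B
B → H
K → A
A → C
C → Q
Q → M
F → O

I G J F E P D N L R K B H A C Q M O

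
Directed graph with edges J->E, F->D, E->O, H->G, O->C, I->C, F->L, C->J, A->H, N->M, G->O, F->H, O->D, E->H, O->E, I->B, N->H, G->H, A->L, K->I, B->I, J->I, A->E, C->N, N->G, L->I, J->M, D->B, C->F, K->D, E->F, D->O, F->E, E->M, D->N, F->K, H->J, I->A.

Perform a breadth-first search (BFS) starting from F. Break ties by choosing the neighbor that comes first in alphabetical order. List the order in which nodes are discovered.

F → D → E → H → K → L → B → N → O → M → G → J → I → C → A

Visit F; enqueue D, E, H, K, L → queue [D, E, H, K, L]
Visit D; enqueue B, N, O → queue [E, H, K, L, B, N, O]
Visit E; enqueue M → queue [H, K, L, B, N, O, M]
Visit H; enqueue G, J → queue [K, L, B, N, O, M, G, J]
Visit K; enqueue I → queue [L, B, N, O, M, G, J, I]
Visit L → queue [B, N, O, M, G, J, I]
Visit B → queue [N, O, M, G, J, I]
Visit N → queue [O, M, G, J, I]
Visit O; enqueue C → queue [M, G, J, I, C]
Visit M → queue [G, J, I, C]
Visit G → queue [J, I, C]
Visit J → queue [I, C]
Visit I; enqueue A → queue [C, A]
Visit C → queue [A]
Visit A → queue []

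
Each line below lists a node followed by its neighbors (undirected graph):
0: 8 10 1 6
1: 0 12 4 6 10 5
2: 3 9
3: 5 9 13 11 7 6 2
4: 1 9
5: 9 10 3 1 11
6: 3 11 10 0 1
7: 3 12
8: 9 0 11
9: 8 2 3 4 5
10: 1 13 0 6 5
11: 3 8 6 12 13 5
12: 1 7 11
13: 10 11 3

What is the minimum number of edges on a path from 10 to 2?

3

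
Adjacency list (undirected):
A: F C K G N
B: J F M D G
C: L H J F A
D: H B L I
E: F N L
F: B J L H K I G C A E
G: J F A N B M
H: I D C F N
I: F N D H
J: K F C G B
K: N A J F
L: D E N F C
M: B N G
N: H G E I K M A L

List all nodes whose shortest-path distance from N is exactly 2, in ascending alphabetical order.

B, C, D, F, J

Level 0: N
Level 1: A, E, G, H, I, K, L, M
Level 2: B, C, D, F, J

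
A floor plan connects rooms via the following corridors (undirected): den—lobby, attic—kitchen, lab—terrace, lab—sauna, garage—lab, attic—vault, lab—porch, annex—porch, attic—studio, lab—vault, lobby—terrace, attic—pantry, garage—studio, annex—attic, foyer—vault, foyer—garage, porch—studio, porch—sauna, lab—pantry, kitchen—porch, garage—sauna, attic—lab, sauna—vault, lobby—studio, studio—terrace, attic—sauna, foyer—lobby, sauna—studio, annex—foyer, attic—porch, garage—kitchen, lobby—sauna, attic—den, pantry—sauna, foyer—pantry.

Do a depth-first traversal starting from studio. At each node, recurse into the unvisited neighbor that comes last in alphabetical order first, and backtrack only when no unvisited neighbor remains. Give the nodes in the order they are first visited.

Visit studio
studio → terrace
terrace → lobby
lobby → sauna
sauna → vault
vault → lab
lab → porch
porch → kitchen
kitchen → garage
garage → foyer
foyer → pantry
pantry → attic
attic → den
attic → annex

studio, terrace, lobby, sauna, vault, lab, porch, kitchen, garage, foyer, pantry, attic, den, annex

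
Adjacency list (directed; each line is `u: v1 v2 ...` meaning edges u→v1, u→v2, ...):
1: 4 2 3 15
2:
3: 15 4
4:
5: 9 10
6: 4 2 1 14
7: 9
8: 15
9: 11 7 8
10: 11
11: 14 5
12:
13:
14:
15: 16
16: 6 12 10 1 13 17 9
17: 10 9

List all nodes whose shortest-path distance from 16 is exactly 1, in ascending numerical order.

Level 0: 16
Level 1: 1, 6, 9, 10, 12, 13, 17
Level 2: 2, 3, 4, 7, 8, 11, 14, 15
Level 3: 5

1, 6, 9, 10, 12, 13, 17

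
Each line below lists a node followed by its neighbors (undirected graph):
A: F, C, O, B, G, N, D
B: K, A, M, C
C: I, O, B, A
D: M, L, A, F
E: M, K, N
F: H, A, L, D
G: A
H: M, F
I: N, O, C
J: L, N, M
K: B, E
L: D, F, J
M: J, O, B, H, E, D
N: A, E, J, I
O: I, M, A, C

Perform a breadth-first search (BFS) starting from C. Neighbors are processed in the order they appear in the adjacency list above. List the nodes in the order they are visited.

C -> I -> O -> B -> A -> N -> M -> K -> F -> G -> D -> E -> J -> H -> L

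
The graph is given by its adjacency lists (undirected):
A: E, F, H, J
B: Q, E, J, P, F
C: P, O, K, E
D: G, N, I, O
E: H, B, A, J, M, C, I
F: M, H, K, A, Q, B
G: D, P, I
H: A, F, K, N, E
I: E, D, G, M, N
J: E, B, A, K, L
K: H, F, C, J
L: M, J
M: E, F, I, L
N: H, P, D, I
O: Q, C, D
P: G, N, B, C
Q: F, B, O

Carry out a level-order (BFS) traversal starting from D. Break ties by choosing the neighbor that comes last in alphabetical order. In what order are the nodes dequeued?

Visit D; enqueue O, N, I, G → queue [O, N, I, G]
Visit O; enqueue Q, C → queue [N, I, G, Q, C]
Visit N; enqueue P, H → queue [I, G, Q, C, P, H]
Visit I; enqueue M, E → queue [G, Q, C, P, H, M, E]
Visit G → queue [Q, C, P, H, M, E]
Visit Q; enqueue F, B → queue [C, P, H, M, E, F, B]
Visit C; enqueue K → queue [P, H, M, E, F, B, K]
Visit P → queue [H, M, E, F, B, K]
Visit H; enqueue A → queue [M, E, F, B, K, A]
Visit M; enqueue L → queue [E, F, B, K, A, L]
Visit E; enqueue J → queue [F, B, K, A, L, J]
Visit F → queue [B, K, A, L, J]
Visit B → queue [K, A, L, J]
Visit K → queue [A, L, J]
Visit A → queue [L, J]
Visit L → queue [J]
Visit J → queue []

D, O, N, I, G, Q, C, P, H, M, E, F, B, K, A, L, J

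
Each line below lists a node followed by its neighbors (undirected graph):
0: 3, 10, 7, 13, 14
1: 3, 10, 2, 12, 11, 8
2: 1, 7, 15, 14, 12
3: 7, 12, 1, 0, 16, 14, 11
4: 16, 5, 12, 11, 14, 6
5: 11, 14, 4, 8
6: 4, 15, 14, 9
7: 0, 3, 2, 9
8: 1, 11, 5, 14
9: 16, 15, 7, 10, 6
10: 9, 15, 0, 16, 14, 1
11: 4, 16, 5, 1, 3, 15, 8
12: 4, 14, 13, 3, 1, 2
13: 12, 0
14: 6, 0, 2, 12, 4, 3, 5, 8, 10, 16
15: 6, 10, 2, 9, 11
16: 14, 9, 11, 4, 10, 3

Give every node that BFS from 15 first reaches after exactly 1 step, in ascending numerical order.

Level 0: 15
Level 1: 2, 6, 9, 10, 11
Level 2: 0, 1, 3, 4, 5, 7, 8, 12, 14, 16
Level 3: 13

2, 6, 9, 10, 11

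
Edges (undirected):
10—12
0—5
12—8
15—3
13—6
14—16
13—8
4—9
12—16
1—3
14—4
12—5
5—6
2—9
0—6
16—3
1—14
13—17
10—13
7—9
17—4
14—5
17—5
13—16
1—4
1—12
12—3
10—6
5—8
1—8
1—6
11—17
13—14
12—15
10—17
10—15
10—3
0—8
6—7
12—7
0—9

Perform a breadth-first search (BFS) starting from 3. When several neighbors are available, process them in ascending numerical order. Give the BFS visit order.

3 -> 1 -> 10 -> 12 -> 15 -> 16 -> 4 -> 6 -> 8 -> 14 -> 13 -> 17 -> 5 -> 7 -> 9 -> 0 -> 11 -> 2

Visit 3; enqueue 1, 10, 12, 15, 16 → queue [1, 10, 12, 15, 16]
Visit 1; enqueue 4, 6, 8, 14 → queue [10, 12, 15, 16, 4, 6, 8, 14]
Visit 10; enqueue 13, 17 → queue [12, 15, 16, 4, 6, 8, 14, 13, 17]
Visit 12; enqueue 5, 7 → queue [15, 16, 4, 6, 8, 14, 13, 17, 5, 7]
Visit 15 → queue [16, 4, 6, 8, 14, 13, 17, 5, 7]
Visit 16 → queue [4, 6, 8, 14, 13, 17, 5, 7]
Visit 4; enqueue 9 → queue [6, 8, 14, 13, 17, 5, 7, 9]
Visit 6; enqueue 0 → queue [8, 14, 13, 17, 5, 7, 9, 0]
Visit 8 → queue [14, 13, 17, 5, 7, 9, 0]
Visit 14 → queue [13, 17, 5, 7, 9, 0]
Visit 13 → queue [17, 5, 7, 9, 0]
Visit 17; enqueue 11 → queue [5, 7, 9, 0, 11]
Visit 5 → queue [7, 9, 0, 11]
Visit 7 → queue [9, 0, 11]
Visit 9; enqueue 2 → queue [0, 11, 2]
Visit 0 → queue [11, 2]
Visit 11 → queue [2]
Visit 2 → queue []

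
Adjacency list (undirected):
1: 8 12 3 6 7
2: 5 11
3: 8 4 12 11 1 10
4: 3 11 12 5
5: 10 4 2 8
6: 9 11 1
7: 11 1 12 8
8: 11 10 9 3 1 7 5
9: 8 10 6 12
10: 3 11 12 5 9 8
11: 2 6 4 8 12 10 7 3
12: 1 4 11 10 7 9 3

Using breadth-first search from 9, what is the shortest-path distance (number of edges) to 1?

Level 0: 9
Level 1: 6, 8, 10, 12
Level 2: 1, 3, 4, 5, 7, 11
Level 3: 2
1 first appears at level 2.

2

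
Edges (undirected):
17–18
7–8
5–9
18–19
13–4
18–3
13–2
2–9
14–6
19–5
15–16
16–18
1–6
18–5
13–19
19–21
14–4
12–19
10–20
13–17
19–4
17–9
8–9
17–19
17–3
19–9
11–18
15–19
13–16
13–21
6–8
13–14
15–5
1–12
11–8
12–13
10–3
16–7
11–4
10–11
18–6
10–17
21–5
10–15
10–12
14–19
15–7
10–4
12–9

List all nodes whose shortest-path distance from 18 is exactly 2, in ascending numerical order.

1, 4, 7, 8, 9, 10, 12, 13, 14, 15, 21

Level 0: 18
Level 1: 3, 5, 6, 11, 16, 17, 19
Level 2: 1, 4, 7, 8, 9, 10, 12, 13, 14, 15, 21
Level 3: 2, 20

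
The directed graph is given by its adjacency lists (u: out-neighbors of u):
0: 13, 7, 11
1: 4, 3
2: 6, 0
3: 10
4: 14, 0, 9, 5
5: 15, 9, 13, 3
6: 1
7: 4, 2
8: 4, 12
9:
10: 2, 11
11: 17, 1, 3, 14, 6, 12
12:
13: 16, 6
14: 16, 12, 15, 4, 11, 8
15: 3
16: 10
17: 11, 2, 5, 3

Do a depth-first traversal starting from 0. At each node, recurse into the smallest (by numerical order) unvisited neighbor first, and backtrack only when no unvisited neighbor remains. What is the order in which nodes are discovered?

0, 7, 2, 6, 1, 3, 10, 11, 12, 14, 4, 5, 9, 13, 16, 15, 8, 17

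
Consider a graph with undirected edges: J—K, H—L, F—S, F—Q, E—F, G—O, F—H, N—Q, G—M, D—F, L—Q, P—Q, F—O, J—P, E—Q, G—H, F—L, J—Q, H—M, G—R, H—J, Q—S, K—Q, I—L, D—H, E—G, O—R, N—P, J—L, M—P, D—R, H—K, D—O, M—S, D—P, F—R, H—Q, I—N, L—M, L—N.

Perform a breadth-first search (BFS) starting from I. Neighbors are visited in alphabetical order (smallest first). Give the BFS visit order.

Visit I; enqueue L, N → queue [L, N]
Visit L; enqueue F, H, J, M, Q → queue [N, F, H, J, M, Q]
Visit N; enqueue P → queue [F, H, J, M, Q, P]
Visit F; enqueue D, E, O, R, S → queue [H, J, M, Q, P, D, E, O, R, S]
Visit H; enqueue G, K → queue [J, M, Q, P, D, E, O, R, S, G, K]
Visit J → queue [M, Q, P, D, E, O, R, S, G, K]
Visit M → queue [Q, P, D, E, O, R, S, G, K]
Visit Q → queue [P, D, E, O, R, S, G, K]
Visit P → queue [D, E, O, R, S, G, K]
Visit D → queue [E, O, R, S, G, K]
Visit E → queue [O, R, S, G, K]
Visit O → queue [R, S, G, K]
Visit R → queue [S, G, K]
Visit S → queue [G, K]
Visit G → queue [K]
Visit K → queue []

I L N F H J M Q P D E O R S G K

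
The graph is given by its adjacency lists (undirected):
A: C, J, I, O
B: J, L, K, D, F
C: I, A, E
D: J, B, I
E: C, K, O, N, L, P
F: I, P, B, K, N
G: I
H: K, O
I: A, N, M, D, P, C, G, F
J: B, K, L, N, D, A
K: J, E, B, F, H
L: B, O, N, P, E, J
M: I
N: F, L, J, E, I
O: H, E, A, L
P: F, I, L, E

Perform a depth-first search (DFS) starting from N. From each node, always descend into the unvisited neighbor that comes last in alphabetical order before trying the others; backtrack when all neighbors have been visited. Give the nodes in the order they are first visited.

Visit N
N → L
L → P
P → I
I → M
I → G
I → F
F → K
K → J
J → D
D → B
J → A
A → O
O → H
O → E
E → C

N → L → P → I → M → G → F → K → J → D → B → A → O → H → E → C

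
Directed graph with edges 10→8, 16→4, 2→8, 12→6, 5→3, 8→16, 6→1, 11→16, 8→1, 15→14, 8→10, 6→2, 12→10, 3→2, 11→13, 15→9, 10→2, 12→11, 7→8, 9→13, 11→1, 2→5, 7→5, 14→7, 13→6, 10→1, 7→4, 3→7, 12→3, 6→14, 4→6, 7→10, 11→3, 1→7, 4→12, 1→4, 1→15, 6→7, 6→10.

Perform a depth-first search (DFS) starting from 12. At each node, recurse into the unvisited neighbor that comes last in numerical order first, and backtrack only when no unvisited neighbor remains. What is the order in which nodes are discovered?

Visit 12
12 → 11
11 → 16
16 → 4
4 → 6
6 → 14
14 → 7
7 → 10
10 → 8
8 → 1
1 → 15
15 → 9
9 → 13
10 → 2
2 → 5
5 → 3

12 -> 11 -> 16 -> 4 -> 6 -> 14 -> 7 -> 10 -> 8 -> 1 -> 15 -> 9 -> 13 -> 2 -> 5 -> 3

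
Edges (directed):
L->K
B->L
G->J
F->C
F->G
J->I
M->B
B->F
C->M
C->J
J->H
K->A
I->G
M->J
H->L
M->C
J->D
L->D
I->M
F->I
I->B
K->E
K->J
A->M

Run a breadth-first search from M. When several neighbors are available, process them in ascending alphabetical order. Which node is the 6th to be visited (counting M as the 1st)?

Visit M; enqueue B, C, J → queue [B, C, J]
Visit B; enqueue F, L → queue [C, J, F, L]
Visit C → queue [J, F, L]
Visit J; enqueue D, H, I → queue [F, L, D, H, I]
Visit F; enqueue G → queue [L, D, H, I, G]
Visit L; enqueue K → queue [D, H, I, G, K]
Visit D → queue [H, I, G, K]
Visit H → queue [I, G, K]
Visit I → queue [G, K]
Visit G → queue [K]
Visit K; enqueue A, E → queue [A, E]
Visit A → queue [E]
Visit E → queue []

Visit order: M, B, C, J, F, L, D, H, I, G, K, A, E

L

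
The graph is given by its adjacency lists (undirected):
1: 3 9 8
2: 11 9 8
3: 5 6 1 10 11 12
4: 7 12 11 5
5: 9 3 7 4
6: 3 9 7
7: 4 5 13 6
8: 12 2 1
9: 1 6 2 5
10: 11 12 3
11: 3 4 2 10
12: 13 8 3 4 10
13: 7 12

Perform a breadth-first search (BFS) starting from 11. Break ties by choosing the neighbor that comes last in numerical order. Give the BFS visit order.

Visit 11; enqueue 10, 4, 3, 2 → queue [10, 4, 3, 2]
Visit 10; enqueue 12 → queue [4, 3, 2, 12]
Visit 4; enqueue 7, 5 → queue [3, 2, 12, 7, 5]
Visit 3; enqueue 6, 1 → queue [2, 12, 7, 5, 6, 1]
Visit 2; enqueue 9, 8 → queue [12, 7, 5, 6, 1, 9, 8]
Visit 12; enqueue 13 → queue [7, 5, 6, 1, 9, 8, 13]
Visit 7 → queue [5, 6, 1, 9, 8, 13]
Visit 5 → queue [6, 1, 9, 8, 13]
Visit 6 → queue [1, 9, 8, 13]
Visit 1 → queue [9, 8, 13]
Visit 9 → queue [8, 13]
Visit 8 → queue [13]
Visit 13 → queue []

11 -> 10 -> 4 -> 3 -> 2 -> 12 -> 7 -> 5 -> 6 -> 1 -> 9 -> 8 -> 13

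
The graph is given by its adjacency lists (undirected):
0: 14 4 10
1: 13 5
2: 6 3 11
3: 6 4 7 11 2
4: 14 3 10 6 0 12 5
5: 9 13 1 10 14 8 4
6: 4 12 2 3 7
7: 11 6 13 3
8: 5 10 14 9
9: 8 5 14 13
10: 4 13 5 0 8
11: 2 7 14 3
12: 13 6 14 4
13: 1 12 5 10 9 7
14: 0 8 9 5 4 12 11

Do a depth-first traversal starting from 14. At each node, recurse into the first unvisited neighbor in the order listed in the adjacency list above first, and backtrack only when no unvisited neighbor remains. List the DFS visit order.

14, 0, 4, 3, 6, 12, 13, 1, 5, 9, 8, 10, 7, 11, 2

Visit 14
14 → 0
0 → 4
4 → 3
3 → 6
6 → 12
12 → 13
13 → 1
1 → 5
5 → 9
9 → 8
8 → 10
13 → 7
7 → 11
11 → 2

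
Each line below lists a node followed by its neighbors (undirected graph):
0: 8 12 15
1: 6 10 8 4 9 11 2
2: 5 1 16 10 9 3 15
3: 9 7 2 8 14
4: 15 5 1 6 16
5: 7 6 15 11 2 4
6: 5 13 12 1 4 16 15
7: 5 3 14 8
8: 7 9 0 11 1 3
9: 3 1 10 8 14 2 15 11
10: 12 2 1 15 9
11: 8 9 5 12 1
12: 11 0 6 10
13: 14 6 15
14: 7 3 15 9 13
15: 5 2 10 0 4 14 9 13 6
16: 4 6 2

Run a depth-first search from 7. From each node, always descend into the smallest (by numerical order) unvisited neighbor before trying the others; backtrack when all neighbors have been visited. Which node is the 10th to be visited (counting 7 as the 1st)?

Visit 7
7 → 3
3 → 2
2 → 1
1 → 4
4 → 5
5 → 6
6 → 12
12 → 0
0 → 8
8 → 9
9 → 10
10 → 15
15 → 13
13 → 14
9 → 11
6 → 16

Visit order: 7, 3, 2, 1, 4, 5, 6, 12, 0, 8, 9, 10, 15, 13, 14, 11, 16

8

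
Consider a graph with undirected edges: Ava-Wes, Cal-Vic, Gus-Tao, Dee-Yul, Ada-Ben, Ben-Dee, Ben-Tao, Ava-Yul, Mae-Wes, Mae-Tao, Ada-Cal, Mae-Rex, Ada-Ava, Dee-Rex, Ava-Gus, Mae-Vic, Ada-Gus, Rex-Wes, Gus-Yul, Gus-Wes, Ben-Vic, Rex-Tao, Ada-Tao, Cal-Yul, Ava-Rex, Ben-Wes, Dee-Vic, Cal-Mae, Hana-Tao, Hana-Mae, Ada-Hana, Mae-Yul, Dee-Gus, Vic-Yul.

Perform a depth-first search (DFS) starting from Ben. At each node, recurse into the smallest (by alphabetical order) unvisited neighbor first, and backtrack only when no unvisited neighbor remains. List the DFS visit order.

Visit Ben
Ben → Ada
Ada → Ava
Ava → Gus
Gus → Dee
Dee → Rex
Rex → Mae
Mae → Cal
Cal → Vic
Vic → Yul
Mae → Hana
Hana → Tao
Mae → Wes

Ben Ada Ava Gus Dee Rex Mae Cal Vic Yul Hana Tao Wes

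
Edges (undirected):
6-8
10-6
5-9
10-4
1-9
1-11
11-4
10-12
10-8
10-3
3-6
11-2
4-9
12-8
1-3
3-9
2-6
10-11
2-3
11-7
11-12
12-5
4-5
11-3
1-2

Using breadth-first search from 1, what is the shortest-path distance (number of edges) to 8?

Level 0: 1
Level 1: 2, 3, 9, 11
Level 2: 4, 5, 6, 7, 10, 12
Level 3: 8
8 first appears at level 3.

3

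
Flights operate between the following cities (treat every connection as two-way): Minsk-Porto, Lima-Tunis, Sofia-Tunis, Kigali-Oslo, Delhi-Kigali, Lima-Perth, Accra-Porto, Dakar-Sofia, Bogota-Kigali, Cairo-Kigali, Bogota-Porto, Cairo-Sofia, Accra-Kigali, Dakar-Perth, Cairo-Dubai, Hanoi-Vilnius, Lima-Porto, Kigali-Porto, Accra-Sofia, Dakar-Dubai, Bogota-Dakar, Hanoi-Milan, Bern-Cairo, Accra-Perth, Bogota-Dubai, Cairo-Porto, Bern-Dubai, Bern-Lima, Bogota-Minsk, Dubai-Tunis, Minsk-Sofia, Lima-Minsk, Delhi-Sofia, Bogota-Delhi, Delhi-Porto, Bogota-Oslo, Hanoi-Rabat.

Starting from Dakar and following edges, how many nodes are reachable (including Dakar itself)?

BFS from Dakar visits: Dakar, Sofia, Perth, Dubai, Bogota, Tunis, Minsk, Delhi, Cairo, Accra, Lima, Bern, Porto, Oslo, Kigali
Reachable nodes: 15 of 19 total.

15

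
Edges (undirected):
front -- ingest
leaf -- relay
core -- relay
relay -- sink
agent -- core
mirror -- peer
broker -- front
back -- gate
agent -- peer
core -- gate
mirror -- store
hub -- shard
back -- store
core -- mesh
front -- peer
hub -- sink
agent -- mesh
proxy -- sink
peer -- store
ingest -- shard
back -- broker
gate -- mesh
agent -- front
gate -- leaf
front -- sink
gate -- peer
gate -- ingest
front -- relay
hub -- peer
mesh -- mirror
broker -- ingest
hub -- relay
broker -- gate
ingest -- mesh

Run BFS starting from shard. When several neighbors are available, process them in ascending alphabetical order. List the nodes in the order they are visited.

shard, hub, ingest, peer, relay, sink, broker, front, gate, mesh, agent, mirror, store, core, leaf, proxy, back

Visit shard; enqueue hub, ingest → queue [hub, ingest]
Visit hub; enqueue peer, relay, sink → queue [ingest, peer, relay, sink]
Visit ingest; enqueue broker, front, gate, mesh → queue [peer, relay, sink, broker, front, gate, mesh]
Visit peer; enqueue agent, mirror, store → queue [relay, sink, broker, front, gate, mesh, agent, mirror, store]
Visit relay; enqueue core, leaf → queue [sink, broker, front, gate, mesh, agent, mirror, store, core, leaf]
Visit sink; enqueue proxy → queue [broker, front, gate, mesh, agent, mirror, store, core, leaf, proxy]
Visit broker; enqueue back → queue [front, gate, mesh, agent, mirror, store, core, leaf, proxy, back]
Visit front → queue [gate, mesh, agent, mirror, store, core, leaf, proxy, back]
Visit gate → queue [mesh, agent, mirror, store, core, leaf, proxy, back]
Visit mesh → queue [agent, mirror, store, core, leaf, proxy, back]
Visit agent → queue [mirror, store, core, leaf, proxy, back]
Visit mirror → queue [store, core, leaf, proxy, back]
Visit store → queue [core, leaf, proxy, back]
Visit core → queue [leaf, proxy, back]
Visit leaf → queue [proxy, back]
Visit proxy → queue [back]
Visit back → queue []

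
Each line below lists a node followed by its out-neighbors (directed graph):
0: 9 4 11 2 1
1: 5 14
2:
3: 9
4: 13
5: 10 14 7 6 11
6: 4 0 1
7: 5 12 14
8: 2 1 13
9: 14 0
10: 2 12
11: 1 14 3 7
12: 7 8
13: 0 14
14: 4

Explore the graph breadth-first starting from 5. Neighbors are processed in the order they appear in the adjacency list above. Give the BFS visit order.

Visit 5; enqueue 10, 14, 7, 6, 11 → queue [10, 14, 7, 6, 11]
Visit 10; enqueue 2, 12 → queue [14, 7, 6, 11, 2, 12]
Visit 14; enqueue 4 → queue [7, 6, 11, 2, 12, 4]
Visit 7 → queue [6, 11, 2, 12, 4]
Visit 6; enqueue 0, 1 → queue [11, 2, 12, 4, 0, 1]
Visit 11; enqueue 3 → queue [2, 12, 4, 0, 1, 3]
Visit 2 → queue [12, 4, 0, 1, 3]
Visit 12; enqueue 8 → queue [4, 0, 1, 3, 8]
Visit 4; enqueue 13 → queue [0, 1, 3, 8, 13]
Visit 0; enqueue 9 → queue [1, 3, 8, 13, 9]
Visit 1 → queue [3, 8, 13, 9]
Visit 3 → queue [8, 13, 9]
Visit 8 → queue [13, 9]
Visit 13 → queue [9]
Visit 9 → queue []

5 -> 10 -> 14 -> 7 -> 6 -> 11 -> 2 -> 12 -> 4 -> 0 -> 1 -> 3 -> 8 -> 13 -> 9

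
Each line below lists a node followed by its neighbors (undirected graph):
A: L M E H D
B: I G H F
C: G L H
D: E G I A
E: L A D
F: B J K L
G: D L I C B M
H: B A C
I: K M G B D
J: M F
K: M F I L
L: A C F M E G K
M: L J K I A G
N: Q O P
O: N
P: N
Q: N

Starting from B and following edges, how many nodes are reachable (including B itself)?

13

BFS from B visits: B, F, G, H, I, J, K, L, C, D, M, A, E
Reachable nodes: 13 of 17 total.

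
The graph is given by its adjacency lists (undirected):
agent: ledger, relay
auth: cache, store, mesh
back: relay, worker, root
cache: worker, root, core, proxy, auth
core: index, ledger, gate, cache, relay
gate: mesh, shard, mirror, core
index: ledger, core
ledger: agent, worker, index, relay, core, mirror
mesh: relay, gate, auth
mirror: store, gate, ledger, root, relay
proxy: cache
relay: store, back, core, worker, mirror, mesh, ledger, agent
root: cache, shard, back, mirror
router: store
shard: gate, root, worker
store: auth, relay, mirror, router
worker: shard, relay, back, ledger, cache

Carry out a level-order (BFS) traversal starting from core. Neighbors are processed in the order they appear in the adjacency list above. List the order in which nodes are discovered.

core, index, ledger, gate, cache, relay, agent, worker, mirror, mesh, shard, root, proxy, auth, store, back, router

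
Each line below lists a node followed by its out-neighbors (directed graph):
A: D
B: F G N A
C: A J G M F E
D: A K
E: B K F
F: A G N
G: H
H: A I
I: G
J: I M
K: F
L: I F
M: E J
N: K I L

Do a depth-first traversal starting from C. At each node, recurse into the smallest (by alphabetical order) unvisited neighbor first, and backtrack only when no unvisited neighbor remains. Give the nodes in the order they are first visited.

C A D K F G H I N L E B J M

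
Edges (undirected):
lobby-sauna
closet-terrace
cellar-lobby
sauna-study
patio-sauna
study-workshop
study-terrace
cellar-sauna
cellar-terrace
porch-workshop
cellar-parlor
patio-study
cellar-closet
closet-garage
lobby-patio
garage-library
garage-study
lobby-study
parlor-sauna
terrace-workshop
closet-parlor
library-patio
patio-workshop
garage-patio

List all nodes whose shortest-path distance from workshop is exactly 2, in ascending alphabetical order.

cellar, closet, garage, library, lobby, sauna

Level 0: workshop
Level 1: patio, porch, study, terrace
Level 2: cellar, closet, garage, library, lobby, sauna
Level 3: parlor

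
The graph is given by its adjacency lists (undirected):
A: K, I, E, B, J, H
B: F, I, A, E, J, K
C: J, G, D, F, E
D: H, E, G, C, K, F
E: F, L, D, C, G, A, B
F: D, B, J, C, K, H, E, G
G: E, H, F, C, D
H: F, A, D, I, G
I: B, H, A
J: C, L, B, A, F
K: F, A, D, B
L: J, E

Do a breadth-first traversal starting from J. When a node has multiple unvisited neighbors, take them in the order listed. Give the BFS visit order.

J, C, L, B, A, F, G, D, E, I, K, H

Visit J; enqueue C, L, B, A, F → queue [C, L, B, A, F]
Visit C; enqueue G, D, E → queue [L, B, A, F, G, D, E]
Visit L → queue [B, A, F, G, D, E]
Visit B; enqueue I, K → queue [A, F, G, D, E, I, K]
Visit A; enqueue H → queue [F, G, D, E, I, K, H]
Visit F → queue [G, D, E, I, K, H]
Visit G → queue [D, E, I, K, H]
Visit D → queue [E, I, K, H]
Visit E → queue [I, K, H]
Visit I → queue [K, H]
Visit K → queue [H]
Visit H → queue []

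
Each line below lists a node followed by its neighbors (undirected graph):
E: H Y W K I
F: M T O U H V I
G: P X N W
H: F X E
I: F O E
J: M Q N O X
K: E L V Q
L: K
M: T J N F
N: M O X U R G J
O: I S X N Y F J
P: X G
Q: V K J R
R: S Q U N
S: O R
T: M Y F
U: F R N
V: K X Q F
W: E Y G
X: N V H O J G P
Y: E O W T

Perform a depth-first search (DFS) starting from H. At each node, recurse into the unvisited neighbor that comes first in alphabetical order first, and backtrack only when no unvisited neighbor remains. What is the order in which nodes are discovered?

H E I F M J N G P X O S R Q K L V U Y T W

Visit H
H → E
E → I
I → F
F → M
M → J
J → N
N → G
G → P
P → X
X → O
O → S
S → R
R → Q
Q → K
K → L
K → V
R → U
O → Y
Y → T
Y → W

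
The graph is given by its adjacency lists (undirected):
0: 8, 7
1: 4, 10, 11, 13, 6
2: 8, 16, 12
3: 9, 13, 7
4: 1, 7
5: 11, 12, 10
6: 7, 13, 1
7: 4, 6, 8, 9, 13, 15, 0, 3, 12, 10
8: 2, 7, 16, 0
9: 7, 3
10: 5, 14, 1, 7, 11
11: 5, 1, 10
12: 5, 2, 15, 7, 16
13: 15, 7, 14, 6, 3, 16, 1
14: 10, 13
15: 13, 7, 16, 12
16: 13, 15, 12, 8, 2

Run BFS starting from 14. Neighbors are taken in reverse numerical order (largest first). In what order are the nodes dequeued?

Visit 14; enqueue 13, 10 → queue [13, 10]
Visit 13; enqueue 16, 15, 7, 6, 3, 1 → queue [10, 16, 15, 7, 6, 3, 1]
Visit 10; enqueue 11, 5 → queue [16, 15, 7, 6, 3, 1, 11, 5]
Visit 16; enqueue 12, 8, 2 → queue [15, 7, 6, 3, 1, 11, 5, 12, 8, 2]
Visit 15 → queue [7, 6, 3, 1, 11, 5, 12, 8, 2]
Visit 7; enqueue 9, 4, 0 → queue [6, 3, 1, 11, 5, 12, 8, 2, 9, 4, 0]
Visit 6 → queue [3, 1, 11, 5, 12, 8, 2, 9, 4, 0]
Visit 3 → queue [1, 11, 5, 12, 8, 2, 9, 4, 0]
Visit 1 → queue [11, 5, 12, 8, 2, 9, 4, 0]
Visit 11 → queue [5, 12, 8, 2, 9, 4, 0]
Visit 5 → queue [12, 8, 2, 9, 4, 0]
Visit 12 → queue [8, 2, 9, 4, 0]
Visit 8 → queue [2, 9, 4, 0]
Visit 2 → queue [9, 4, 0]
Visit 9 → queue [4, 0]
Visit 4 → queue [0]
Visit 0 → queue []

14, 13, 10, 16, 15, 7, 6, 3, 1, 11, 5, 12, 8, 2, 9, 4, 0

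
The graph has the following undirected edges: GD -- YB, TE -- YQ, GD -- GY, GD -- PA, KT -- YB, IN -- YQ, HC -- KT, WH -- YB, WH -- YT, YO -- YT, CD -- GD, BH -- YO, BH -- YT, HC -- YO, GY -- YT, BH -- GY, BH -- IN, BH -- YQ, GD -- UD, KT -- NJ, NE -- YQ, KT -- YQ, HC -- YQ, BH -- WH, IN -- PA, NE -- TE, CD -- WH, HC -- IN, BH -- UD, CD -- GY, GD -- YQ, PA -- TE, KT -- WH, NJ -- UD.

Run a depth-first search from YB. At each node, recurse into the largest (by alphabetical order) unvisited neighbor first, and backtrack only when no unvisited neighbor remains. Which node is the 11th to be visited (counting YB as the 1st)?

UD

Visit YB
YB → WH
WH → YT
YT → YO
YO → HC
HC → YQ
YQ → TE
TE → PA
PA → IN
IN → BH
BH → UD
UD → NJ
NJ → KT
UD → GD
GD → GY
GY → CD
TE → NE

Visit order: YB, WH, YT, YO, HC, YQ, TE, PA, IN, BH, UD, NJ, KT, GD, GY, CD, NE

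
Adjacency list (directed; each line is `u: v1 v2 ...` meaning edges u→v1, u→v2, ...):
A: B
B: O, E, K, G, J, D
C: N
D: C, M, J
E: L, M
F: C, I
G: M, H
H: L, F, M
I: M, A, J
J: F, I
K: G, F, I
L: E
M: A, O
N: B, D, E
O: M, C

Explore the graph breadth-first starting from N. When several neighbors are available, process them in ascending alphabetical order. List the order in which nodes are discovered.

N, B, D, E, G, J, K, O, C, M, L, H, F, I, A

Visit N; enqueue B, D, E → queue [B, D, E]
Visit B; enqueue G, J, K, O → queue [D, E, G, J, K, O]
Visit D; enqueue C, M → queue [E, G, J, K, O, C, M]
Visit E; enqueue L → queue [G, J, K, O, C, M, L]
Visit G; enqueue H → queue [J, K, O, C, M, L, H]
Visit J; enqueue F, I → queue [K, O, C, M, L, H, F, I]
Visit K → queue [O, C, M, L, H, F, I]
Visit O → queue [C, M, L, H, F, I]
Visit C → queue [M, L, H, F, I]
Visit M; enqueue A → queue [L, H, F, I, A]
Visit L → queue [H, F, I, A]
Visit H → queue [F, I, A]
Visit F → queue [I, A]
Visit I → queue [A]
Visit A → queue []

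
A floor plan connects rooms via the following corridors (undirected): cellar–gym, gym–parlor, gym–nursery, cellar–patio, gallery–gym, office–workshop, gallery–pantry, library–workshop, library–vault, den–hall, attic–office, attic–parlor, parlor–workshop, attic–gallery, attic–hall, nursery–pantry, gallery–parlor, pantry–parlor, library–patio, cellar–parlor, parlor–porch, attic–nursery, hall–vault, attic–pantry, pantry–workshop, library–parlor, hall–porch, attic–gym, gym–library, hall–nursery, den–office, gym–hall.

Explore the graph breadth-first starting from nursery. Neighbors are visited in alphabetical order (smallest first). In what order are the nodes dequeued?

nursery → attic → gym → hall → pantry → gallery → office → parlor → cellar → library → den → porch → vault → workshop → patio

Visit nursery; enqueue attic, gym, hall, pantry → queue [attic, gym, hall, pantry]
Visit attic; enqueue gallery, office, parlor → queue [gym, hall, pantry, gallery, office, parlor]
Visit gym; enqueue cellar, library → queue [hall, pantry, gallery, office, parlor, cellar, library]
Visit hall; enqueue den, porch, vault → queue [pantry, gallery, office, parlor, cellar, library, den, porch, vault]
Visit pantry; enqueue workshop → queue [gallery, office, parlor, cellar, library, den, porch, vault, workshop]
Visit gallery → queue [office, parlor, cellar, library, den, porch, vault, workshop]
Visit office → queue [parlor, cellar, library, den, porch, vault, workshop]
Visit parlor → queue [cellar, library, den, porch, vault, workshop]
Visit cellar; enqueue patio → queue [library, den, porch, vault, workshop, patio]
Visit library → queue [den, porch, vault, workshop, patio]
Visit den → queue [porch, vault, workshop, patio]
Visit porch → queue [vault, workshop, patio]
Visit vault → queue [workshop, patio]
Visit workshop → queue [patio]
Visit patio → queue []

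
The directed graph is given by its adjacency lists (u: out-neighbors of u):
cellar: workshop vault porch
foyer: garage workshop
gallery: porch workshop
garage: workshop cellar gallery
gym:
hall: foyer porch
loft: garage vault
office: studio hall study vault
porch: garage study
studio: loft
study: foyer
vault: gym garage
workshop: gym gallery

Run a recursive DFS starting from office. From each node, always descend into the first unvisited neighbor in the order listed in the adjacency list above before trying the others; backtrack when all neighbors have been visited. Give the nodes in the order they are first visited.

office studio loft garage workshop gym gallery porch study foyer cellar vault hall

Visit office
office → studio
studio → loft
loft → garage
garage → workshop
workshop → gym
workshop → gallery
gallery → porch
porch → study
study → foyer
garage → cellar
cellar → vault
office → hall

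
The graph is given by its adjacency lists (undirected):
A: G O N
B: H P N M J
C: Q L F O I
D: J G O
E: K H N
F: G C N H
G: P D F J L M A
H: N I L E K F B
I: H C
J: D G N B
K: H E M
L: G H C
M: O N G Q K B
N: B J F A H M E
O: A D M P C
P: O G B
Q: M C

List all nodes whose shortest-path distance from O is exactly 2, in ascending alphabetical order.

Level 0: O
Level 1: A, C, D, M, P
Level 2: B, F, G, I, J, K, L, N, Q
Level 3: E, H

B, F, G, I, J, K, L, N, Q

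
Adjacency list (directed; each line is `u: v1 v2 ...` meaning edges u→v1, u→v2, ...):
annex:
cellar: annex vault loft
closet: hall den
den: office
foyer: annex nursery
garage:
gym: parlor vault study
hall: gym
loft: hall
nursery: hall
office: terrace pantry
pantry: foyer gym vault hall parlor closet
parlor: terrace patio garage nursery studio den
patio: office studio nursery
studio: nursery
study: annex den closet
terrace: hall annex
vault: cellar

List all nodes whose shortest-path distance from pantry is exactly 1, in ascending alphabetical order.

closet, foyer, gym, hall, parlor, vault

Level 0: pantry
Level 1: closet, foyer, gym, hall, parlor, vault
Level 2: annex, cellar, den, garage, nursery, patio, studio, study, terrace
Level 3: loft, office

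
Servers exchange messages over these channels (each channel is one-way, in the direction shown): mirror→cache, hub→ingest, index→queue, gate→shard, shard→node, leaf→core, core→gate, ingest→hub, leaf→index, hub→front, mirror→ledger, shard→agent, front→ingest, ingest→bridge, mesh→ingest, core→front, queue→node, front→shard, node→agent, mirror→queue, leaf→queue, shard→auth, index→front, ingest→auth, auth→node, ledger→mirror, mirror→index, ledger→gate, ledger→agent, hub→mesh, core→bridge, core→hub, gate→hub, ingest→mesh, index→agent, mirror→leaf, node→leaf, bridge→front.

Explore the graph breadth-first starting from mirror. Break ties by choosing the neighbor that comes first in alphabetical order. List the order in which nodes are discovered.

mirror, cache, index, leaf, ledger, queue, agent, front, core, gate, node, ingest, shard, bridge, hub, auth, mesh

Visit mirror; enqueue cache, index, leaf, ledger, queue → queue [cache, index, leaf, ledger, queue]
Visit cache → queue [index, leaf, ledger, queue]
Visit index; enqueue agent, front → queue [leaf, ledger, queue, agent, front]
Visit leaf; enqueue core → queue [ledger, queue, agent, front, core]
Visit ledger; enqueue gate → queue [queue, agent, front, core, gate]
Visit queue; enqueue node → queue [agent, front, core, gate, node]
Visit agent → queue [front, core, gate, node]
Visit front; enqueue ingest, shard → queue [core, gate, node, ingest, shard]
Visit core; enqueue bridge, hub → queue [gate, node, ingest, shard, bridge, hub]
Visit gate → queue [node, ingest, shard, bridge, hub]
Visit node → queue [ingest, shard, bridge, hub]
Visit ingest; enqueue auth, mesh → queue [shard, bridge, hub, auth, mesh]
Visit shard → queue [bridge, hub, auth, mesh]
Visit bridge → queue [hub, auth, mesh]
Visit hub → queue [auth, mesh]
Visit auth → queue [mesh]
Visit mesh → queue []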